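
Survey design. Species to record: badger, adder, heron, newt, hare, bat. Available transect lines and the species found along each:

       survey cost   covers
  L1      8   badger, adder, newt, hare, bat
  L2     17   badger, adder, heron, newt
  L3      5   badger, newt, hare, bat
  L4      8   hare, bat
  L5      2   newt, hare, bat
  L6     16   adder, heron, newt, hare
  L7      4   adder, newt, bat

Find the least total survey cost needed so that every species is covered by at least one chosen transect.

19

L2, L5 cover every species at survey cost 17 + 2 = 19.
Any cover uses at least 2 transects; among all covering selections none totals below 19.
Greedy by coverage-per-survey cost would pick L5, L1, L6 for 26 — worse than the optimum 19.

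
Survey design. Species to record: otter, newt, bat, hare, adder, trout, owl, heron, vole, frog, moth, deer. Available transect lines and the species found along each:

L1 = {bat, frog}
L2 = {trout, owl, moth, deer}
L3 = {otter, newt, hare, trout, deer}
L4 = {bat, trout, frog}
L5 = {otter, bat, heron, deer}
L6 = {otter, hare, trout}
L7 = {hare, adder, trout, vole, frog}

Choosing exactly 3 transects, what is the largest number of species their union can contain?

11

Choosing L2, L5, L7 covers {otter, bat, hare, adder, trout, owl, heron, vole, frog, moth, deer} — 11 species.
No choice of 3 transects does better; here newt is left uncovered.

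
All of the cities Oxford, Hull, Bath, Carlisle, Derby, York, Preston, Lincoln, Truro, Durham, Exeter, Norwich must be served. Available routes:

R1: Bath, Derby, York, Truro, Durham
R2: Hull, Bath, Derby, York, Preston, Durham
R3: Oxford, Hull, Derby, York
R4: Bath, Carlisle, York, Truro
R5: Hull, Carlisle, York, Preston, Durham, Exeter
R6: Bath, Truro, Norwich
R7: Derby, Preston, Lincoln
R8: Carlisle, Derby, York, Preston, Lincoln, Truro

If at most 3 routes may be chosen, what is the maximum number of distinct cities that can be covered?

11

Choosing R3, R5, R6 covers {Oxford, Hull, Bath, Carlisle, Derby, York, Preston, Truro, Durham, Exeter, Norwich} — 11 cities.
No choice of 3 routes does better; here Lincoln is left uncovered.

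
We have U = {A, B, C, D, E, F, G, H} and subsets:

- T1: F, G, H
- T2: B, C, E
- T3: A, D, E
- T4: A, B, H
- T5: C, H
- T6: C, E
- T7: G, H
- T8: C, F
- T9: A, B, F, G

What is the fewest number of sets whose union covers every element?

T1, T2, T3 together cover {A, B, C, D, E, F, G, H} — every element.
No 2 of the 9 sets cover everything (all 36 pairs fall short), so 3 is minimum.

3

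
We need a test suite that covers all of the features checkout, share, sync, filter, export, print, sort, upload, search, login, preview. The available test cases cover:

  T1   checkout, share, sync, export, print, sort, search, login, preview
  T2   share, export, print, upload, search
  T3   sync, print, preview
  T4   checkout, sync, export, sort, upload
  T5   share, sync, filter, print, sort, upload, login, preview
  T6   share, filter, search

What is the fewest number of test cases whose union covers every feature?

2

T1, T5 together cover {checkout, share, sync, filter, export, print, sort, upload, search, login, preview} — every feature.
No single test case contains all 11 features, so 2 is optimal.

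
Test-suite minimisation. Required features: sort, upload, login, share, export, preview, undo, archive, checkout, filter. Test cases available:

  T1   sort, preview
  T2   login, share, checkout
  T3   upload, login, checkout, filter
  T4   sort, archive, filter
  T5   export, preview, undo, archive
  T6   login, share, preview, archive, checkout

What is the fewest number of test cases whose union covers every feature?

4

T1, T2, T3, T5 together cover {sort, upload, login, share, export, preview, undo, archive, checkout, filter} — every feature.
No 3 of the 6 test cases cover everything (all 20 triples fall short), so 4 is minimum.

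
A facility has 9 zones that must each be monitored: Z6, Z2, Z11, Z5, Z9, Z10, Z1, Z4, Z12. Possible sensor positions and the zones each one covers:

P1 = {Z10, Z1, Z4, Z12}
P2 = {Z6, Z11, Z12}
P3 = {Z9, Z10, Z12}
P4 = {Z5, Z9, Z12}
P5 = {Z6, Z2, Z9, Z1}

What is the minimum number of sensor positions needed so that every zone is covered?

4

P1, P2, P4, P5 together cover {Z6, Z2, Z11, Z5, Z9, Z10, Z1, Z4, Z12} — every zone.
No 3 of the 5 sensor positions cover everything (all 10 triples fall short), so 4 is minimum.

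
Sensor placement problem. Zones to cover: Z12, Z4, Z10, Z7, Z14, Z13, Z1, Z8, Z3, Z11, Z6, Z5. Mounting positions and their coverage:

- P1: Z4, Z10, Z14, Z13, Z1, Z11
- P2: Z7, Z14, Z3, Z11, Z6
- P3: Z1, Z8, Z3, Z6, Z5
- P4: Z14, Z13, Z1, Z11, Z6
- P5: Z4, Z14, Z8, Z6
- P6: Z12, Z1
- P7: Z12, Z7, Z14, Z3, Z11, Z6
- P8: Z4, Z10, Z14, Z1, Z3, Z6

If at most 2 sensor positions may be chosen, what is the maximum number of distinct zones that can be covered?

10

Choosing P1, P3 covers {Z4, Z10, Z14, Z13, Z1, Z8, Z3, Z11, Z6, Z5} — 10 zones.
No choice of 2 sensor positions does better; here Z12, Z7 are left uncovered.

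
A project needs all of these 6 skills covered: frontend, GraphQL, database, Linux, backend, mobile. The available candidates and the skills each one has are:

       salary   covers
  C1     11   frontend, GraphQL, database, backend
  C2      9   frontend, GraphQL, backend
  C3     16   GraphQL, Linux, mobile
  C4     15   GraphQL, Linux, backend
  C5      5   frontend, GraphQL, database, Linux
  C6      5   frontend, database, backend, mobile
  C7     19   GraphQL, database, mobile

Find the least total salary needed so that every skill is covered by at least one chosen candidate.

10

C5, C6 cover every skill at salary 5 + 5 = 10.
Any cover uses at least 2 candidates; among all covering selections none totals below 10.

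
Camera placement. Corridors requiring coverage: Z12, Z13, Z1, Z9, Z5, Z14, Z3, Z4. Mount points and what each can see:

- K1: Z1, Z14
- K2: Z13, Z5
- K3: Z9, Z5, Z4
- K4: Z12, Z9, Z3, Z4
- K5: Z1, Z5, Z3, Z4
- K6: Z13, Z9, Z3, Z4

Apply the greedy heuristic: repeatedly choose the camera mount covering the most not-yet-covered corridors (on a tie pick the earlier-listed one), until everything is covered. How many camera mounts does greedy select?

3

Pick 1: K4 covers 4 new corridors (Z12, Z9, Z3, Z4).
Pick 2: K1 covers 2 new corridors (Z1, Z14).
Pick 3: K2 covers 2 new corridors (Z13, Z5).
Greedy uses 3 camera mounts.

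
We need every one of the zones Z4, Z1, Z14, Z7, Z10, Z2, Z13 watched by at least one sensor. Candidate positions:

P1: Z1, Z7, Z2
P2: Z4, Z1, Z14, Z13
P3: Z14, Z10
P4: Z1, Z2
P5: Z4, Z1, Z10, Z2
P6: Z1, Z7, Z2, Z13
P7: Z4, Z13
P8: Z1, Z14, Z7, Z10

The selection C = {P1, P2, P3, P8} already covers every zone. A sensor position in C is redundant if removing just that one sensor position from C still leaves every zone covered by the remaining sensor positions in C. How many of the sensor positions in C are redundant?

Drop P1: Z2 uncovered — not redundant.
Drop P2: Z4, Z13 uncovered — not redundant.
Drop P3: the rest still cover every zone — redundant.
Drop P8: the rest still cover every zone — redundant.
2 redundant: P3, P8.

2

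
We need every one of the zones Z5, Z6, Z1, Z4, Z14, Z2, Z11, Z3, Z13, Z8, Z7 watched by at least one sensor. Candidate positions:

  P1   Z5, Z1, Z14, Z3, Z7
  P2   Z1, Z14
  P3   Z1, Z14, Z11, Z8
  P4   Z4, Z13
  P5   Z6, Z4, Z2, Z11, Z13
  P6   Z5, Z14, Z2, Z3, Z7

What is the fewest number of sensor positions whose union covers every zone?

P1, P3, P5 together cover {Z5, Z6, Z1, Z4, Z14, Z2, Z11, Z3, Z13, Z8, Z7} — every zone.
No 2 of the 6 sensor positions cover everything (all 15 pairs fall short), so 3 is minimum.

3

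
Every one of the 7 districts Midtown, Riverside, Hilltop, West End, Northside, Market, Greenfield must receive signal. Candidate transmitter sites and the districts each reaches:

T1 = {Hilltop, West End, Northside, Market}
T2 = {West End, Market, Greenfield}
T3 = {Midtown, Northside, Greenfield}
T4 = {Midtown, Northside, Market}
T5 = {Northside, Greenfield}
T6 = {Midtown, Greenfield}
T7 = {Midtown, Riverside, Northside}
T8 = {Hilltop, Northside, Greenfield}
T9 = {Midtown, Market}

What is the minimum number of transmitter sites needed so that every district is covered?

3

T1, T2, T7 together cover {Midtown, Riverside, Hilltop, West End, Northside, Market, Greenfield} — every district.
No 2 of the 9 transmitter sites cover everything (all 36 pairs fall short), so 3 is minimum.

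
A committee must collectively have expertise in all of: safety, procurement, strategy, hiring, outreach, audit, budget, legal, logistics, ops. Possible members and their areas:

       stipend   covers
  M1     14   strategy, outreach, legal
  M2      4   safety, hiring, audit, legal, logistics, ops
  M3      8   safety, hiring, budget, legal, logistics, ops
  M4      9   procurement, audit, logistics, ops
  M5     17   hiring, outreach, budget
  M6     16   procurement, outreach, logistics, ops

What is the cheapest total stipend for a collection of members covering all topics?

M1, M3, M4 cover every topic at stipend 14 + 8 + 9 = 31.
Any cover uses at least 3 members; among all covering selections none totals below 31.

31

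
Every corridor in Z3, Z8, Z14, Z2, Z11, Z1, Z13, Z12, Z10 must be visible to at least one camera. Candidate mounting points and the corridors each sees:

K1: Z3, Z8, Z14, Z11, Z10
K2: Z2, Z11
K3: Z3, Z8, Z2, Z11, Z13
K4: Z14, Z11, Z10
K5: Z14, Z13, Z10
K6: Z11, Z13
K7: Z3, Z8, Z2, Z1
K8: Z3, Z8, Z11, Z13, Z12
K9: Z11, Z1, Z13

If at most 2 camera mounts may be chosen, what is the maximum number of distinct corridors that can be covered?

7

Choosing K1, K3 covers {Z3, Z8, Z14, Z2, Z11, Z13, Z10} — 7 corridors.
No choice of 2 camera mounts does better; here Z1, Z12 are left uncovered.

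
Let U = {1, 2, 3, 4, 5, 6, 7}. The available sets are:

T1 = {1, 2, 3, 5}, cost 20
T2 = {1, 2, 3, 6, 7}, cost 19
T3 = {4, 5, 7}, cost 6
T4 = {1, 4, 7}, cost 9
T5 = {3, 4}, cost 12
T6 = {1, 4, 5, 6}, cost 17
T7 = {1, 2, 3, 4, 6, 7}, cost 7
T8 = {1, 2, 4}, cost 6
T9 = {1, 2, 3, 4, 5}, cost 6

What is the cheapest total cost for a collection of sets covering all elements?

13

T3, T7 cover every element at cost 6 + 7 = 13.
Any cover uses at least 2 sets; among all covering selections none totals below 13.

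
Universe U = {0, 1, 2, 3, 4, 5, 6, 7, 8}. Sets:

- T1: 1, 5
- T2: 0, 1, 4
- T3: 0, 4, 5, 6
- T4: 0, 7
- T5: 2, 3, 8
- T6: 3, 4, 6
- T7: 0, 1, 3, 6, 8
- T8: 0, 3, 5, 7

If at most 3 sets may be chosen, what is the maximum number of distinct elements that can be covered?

Choosing T1, T3, T5 covers {0, 1, 2, 3, 4, 5, 6, 8} — 8 elements.
No choice of 3 sets does better; here 7 is left uncovered.

8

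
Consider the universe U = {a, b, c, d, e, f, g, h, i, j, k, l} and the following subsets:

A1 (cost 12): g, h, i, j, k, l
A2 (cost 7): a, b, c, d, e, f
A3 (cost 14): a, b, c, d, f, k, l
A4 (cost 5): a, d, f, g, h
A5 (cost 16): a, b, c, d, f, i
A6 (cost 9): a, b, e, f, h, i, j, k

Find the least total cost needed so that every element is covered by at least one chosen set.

19

A1, A2 cover every element at cost 12 + 7 = 19.
Any cover uses at least 2 sets; among all covering selections none totals below 19.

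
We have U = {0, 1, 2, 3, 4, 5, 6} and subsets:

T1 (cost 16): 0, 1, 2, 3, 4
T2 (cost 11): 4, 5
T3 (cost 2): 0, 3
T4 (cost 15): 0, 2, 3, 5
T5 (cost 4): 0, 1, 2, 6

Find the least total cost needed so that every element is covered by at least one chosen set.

T2, T3, T5 cover every element at cost 11 + 2 + 4 = 17.
Any cover uses at least 3 sets; among all covering selections none totals below 17.

17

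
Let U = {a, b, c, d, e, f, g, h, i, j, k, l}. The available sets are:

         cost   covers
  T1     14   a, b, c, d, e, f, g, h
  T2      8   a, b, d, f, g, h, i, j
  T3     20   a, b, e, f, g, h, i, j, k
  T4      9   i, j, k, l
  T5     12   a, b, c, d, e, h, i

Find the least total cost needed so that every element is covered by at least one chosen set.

T1, T4 cover every element at cost 14 + 9 = 23.
Any cover uses at least 2 sets; among all covering selections none totals below 23.
Greedy by coverage-per-cost would pick T2, T4, T5 for 29 — worse than the optimum 23.

23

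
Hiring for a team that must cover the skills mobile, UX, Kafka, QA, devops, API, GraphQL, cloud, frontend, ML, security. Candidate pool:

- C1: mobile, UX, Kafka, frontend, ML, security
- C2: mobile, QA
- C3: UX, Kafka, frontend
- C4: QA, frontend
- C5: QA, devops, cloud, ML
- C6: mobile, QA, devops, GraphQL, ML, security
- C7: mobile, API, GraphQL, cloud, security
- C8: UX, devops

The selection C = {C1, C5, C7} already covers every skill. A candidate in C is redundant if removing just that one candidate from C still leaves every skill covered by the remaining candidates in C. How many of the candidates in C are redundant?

0

Drop C1: UX, Kafka, frontend uncovered — not redundant.
Drop C5: QA, devops uncovered — not redundant.
Drop C7: API, GraphQL uncovered — not redundant.
None of the candidates in C is redundant.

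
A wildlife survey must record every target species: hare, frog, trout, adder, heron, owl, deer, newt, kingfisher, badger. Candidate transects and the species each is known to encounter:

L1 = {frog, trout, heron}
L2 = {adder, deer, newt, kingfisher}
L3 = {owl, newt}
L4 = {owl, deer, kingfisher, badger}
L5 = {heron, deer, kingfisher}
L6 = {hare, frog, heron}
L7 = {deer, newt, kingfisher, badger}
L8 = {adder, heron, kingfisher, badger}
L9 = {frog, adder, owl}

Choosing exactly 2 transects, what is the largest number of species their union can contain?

Choosing L1, L2 covers {frog, trout, adder, heron, deer, newt, kingfisher} — 7 species.
No choice of 2 transects does better; here hare, owl, badger are left uncovered.

7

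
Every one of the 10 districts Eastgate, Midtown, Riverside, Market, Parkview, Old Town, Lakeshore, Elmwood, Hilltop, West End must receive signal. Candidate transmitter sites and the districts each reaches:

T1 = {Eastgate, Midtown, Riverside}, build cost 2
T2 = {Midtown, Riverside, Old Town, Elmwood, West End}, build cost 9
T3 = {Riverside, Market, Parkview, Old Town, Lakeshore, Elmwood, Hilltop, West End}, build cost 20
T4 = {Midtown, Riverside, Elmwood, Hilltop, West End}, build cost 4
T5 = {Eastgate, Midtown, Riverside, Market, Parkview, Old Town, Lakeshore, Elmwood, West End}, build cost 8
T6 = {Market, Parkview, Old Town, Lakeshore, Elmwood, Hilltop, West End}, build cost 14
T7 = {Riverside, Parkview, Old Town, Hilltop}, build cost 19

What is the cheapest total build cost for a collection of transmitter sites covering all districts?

T4, T5 cover every district at build cost 4 + 8 = 12.
Any cover uses at least 2 transmitter sites; among all covering selections none totals below 12.

12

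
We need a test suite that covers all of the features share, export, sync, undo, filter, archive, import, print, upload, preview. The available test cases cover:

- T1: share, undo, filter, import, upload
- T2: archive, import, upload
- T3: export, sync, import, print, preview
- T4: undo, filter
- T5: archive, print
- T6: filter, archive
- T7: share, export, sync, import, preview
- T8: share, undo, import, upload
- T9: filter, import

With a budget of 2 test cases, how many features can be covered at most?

9

Choosing T1, T3 covers {share, export, sync, undo, filter, import, print, upload, preview} — 9 features.
No choice of 2 test cases does better; here archive is left uncovered.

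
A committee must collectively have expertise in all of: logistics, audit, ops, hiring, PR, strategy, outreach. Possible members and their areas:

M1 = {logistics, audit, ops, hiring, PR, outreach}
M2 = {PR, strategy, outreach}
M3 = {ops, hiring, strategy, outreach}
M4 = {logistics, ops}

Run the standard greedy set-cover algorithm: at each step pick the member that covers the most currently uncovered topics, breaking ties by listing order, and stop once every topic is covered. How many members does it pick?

Pick 1: M1 covers 6 new topics (logistics, audit, ops, hiring, PR, outreach).
Pick 2: M2 covers 1 new topics (strategy).
Greedy uses 2 members.

2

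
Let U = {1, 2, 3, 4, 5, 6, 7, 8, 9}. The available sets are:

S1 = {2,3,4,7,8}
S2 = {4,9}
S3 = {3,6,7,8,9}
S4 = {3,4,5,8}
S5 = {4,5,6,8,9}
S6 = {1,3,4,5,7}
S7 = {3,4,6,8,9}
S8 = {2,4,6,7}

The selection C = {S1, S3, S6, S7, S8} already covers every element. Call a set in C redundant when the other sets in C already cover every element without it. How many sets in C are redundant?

4

Drop S1: the rest still cover every element — redundant.
Drop S3: the rest still cover every element — redundant.
Drop S6: 1, 5 uncovered — not redundant.
Drop S7: the rest still cover every element — redundant.
Drop S8: the rest still cover every element — redundant.
4 redundant: S1, S3, S7, S8.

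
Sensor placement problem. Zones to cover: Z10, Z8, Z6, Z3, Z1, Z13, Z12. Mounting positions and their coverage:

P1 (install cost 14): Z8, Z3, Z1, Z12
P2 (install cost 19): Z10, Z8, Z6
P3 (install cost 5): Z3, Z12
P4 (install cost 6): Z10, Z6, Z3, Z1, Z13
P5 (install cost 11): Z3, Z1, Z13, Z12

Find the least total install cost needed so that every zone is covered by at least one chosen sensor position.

P1, P4 cover every zone at install cost 14 + 6 = 20.
Any cover uses at least 2 sensor positions; among all covering selections none totals below 20.
Greedy by coverage-per-install cost would pick P4, P3, P1 for 25 — worse than the optimum 20.

20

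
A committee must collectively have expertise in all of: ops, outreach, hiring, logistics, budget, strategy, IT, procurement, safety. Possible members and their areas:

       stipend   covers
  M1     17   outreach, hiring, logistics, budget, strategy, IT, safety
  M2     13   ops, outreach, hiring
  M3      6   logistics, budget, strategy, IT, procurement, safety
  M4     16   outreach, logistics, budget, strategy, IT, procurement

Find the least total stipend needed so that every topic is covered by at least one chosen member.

M2, M3 cover every topic at stipend 13 + 6 = 19.
Any cover uses at least 2 members; among all covering selections none totals below 19.

19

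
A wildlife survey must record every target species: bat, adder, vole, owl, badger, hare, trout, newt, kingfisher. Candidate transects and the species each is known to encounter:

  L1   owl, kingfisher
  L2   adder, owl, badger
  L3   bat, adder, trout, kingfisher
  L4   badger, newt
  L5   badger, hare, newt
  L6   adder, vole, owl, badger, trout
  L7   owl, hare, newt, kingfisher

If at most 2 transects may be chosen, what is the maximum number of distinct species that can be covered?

8

Choosing L6, L7 covers {adder, vole, owl, badger, hare, trout, newt, kingfisher} — 8 species.
No choice of 2 transects does better; here bat is left uncovered.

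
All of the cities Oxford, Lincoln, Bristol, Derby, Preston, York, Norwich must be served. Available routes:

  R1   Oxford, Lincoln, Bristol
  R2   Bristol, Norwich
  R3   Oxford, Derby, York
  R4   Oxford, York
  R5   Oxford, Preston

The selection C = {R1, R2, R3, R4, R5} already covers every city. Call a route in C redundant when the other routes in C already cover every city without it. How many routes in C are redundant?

Drop R1: Lincoln uncovered — not redundant.
Drop R2: Norwich uncovered — not redundant.
Drop R3: Derby uncovered — not redundant.
Drop R4: the rest still cover every city — redundant.
Drop R5: Preston uncovered — not redundant.
1 redundant: R4.

1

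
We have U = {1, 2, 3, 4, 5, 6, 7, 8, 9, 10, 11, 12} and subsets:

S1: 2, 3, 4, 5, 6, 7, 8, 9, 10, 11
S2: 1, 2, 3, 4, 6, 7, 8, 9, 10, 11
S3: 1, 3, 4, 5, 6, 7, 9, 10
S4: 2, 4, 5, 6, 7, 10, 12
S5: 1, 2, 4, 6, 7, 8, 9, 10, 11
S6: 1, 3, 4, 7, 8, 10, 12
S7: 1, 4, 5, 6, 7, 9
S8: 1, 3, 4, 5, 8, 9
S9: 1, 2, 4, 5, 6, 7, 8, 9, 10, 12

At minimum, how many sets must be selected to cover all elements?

2

S1, S6 together cover {1, 2, 3, 4, 5, 6, 7, 8, 9, 10, 11, 12} — every element.
No single set contains all 12 elements, so 2 is optimal.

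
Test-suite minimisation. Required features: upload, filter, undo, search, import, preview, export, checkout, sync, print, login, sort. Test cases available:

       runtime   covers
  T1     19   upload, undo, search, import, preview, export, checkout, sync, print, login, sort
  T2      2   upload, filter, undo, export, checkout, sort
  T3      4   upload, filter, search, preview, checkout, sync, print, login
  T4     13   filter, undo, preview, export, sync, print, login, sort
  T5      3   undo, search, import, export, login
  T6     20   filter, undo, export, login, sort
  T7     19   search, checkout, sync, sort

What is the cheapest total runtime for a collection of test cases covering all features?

9

T2, T3, T5 cover every feature at runtime 2 + 4 + 3 = 9.
Any cover uses at least 2 test cases; among all covering selections none totals below 9.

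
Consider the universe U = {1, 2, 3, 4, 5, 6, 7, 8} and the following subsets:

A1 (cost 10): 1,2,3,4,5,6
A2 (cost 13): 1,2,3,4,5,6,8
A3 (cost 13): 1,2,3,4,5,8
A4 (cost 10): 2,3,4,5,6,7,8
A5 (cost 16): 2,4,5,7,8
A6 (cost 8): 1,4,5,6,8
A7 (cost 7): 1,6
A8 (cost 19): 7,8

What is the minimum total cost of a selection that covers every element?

17

A4, A7 cover every element at cost 10 + 7 = 17.
Any cover uses at least 2 sets; among all covering selections none totals below 17.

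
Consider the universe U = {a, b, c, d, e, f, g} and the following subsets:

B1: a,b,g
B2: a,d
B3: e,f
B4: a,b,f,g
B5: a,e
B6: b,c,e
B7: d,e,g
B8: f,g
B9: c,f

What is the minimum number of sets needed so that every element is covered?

B1, B7, B9 together cover {a, b, c, d, e, f, g} — every element.
No 2 of the 9 sets cover everything (all 36 pairs fall short), so 3 is minimum.

3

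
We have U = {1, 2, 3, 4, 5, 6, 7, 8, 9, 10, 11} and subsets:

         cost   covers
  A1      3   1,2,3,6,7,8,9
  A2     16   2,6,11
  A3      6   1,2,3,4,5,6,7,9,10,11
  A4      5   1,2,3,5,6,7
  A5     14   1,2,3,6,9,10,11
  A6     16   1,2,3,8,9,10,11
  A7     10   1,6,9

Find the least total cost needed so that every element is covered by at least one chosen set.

9

A1, A3 cover every element at cost 3 + 6 = 9.
Any cover uses at least 2 sets; among all covering selections none totals below 9.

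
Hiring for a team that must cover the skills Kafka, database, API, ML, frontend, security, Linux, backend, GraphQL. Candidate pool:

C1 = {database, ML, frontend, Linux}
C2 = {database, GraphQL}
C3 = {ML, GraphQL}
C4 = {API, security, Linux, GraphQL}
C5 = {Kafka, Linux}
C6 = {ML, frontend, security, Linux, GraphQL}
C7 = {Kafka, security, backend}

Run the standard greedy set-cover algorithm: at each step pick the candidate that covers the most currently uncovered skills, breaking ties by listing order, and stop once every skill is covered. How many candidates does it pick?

4

Pick 1: C6 covers 5 new skills (ML, frontend, security, Linux, GraphQL).
Pick 2: C7 covers 2 new skills (Kafka, backend).
Pick 3: C1 covers 1 new skills (database).
Pick 4: C4 covers 1 new skills (API).
Greedy uses 4 candidates. (The true minimum is 3.)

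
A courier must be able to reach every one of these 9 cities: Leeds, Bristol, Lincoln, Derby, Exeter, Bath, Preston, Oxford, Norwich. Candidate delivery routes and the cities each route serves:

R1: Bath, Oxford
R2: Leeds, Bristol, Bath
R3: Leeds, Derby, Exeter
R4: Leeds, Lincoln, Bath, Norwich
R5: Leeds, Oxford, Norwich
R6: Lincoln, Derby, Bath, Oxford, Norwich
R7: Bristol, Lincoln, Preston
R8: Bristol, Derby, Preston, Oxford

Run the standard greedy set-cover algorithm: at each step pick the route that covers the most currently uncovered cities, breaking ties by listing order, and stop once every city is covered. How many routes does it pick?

Pick 1: R6 covers 5 new cities (Lincoln, Derby, Bath, Oxford, Norwich).
Pick 2: R2 covers 2 new cities (Leeds, Bristol).
Pick 3: R3 covers 1 new cities (Exeter).
Pick 4: R7 covers 1 new cities (Preston).
Greedy uses 4 routes. (The true minimum is 3.)

4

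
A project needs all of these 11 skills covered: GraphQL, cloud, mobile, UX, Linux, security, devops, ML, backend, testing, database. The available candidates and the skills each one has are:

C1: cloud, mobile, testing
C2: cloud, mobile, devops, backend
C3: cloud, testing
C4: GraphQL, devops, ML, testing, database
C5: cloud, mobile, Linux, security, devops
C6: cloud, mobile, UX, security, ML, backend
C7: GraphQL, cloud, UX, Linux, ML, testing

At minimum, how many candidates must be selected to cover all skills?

3

C4, C5, C6 together cover {GraphQL, cloud, mobile, UX, Linux, security, devops, ML, backend, testing, database} — every skill.
No 2 of the 7 candidates cover everything (all 21 pairs fall short), so 3 is minimum.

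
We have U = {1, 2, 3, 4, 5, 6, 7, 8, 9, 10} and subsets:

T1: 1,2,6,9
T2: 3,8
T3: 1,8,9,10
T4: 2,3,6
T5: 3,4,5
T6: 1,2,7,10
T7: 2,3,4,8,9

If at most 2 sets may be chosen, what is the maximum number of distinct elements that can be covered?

8

Choosing T6, T7 covers {1, 2, 3, 4, 7, 8, 9, 10} — 8 elements.
No choice of 2 sets does better; here 5, 6 are left uncovered.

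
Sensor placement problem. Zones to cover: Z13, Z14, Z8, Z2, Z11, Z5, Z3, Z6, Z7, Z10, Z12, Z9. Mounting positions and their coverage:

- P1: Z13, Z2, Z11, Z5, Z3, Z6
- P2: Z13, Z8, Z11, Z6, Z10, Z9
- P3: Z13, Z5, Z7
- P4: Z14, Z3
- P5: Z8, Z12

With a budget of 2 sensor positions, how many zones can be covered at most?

Choosing P1, P2 covers {Z13, Z8, Z2, Z11, Z5, Z3, Z6, Z10, Z9} — 9 zones.
No choice of 2 sensor positions does better; here Z14, Z7, Z12 are left uncovered.

9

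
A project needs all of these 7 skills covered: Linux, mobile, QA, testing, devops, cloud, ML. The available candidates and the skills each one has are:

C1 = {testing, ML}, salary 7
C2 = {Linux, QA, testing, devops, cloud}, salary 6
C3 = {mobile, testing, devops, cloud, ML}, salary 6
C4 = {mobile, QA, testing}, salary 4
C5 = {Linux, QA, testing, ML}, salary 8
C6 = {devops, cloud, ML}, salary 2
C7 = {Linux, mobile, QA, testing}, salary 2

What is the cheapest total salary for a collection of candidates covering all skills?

C6, C7 cover every skill at salary 2 + 2 = 4.
Any cover uses at least 2 candidates; among all covering selections none totals below 4.

4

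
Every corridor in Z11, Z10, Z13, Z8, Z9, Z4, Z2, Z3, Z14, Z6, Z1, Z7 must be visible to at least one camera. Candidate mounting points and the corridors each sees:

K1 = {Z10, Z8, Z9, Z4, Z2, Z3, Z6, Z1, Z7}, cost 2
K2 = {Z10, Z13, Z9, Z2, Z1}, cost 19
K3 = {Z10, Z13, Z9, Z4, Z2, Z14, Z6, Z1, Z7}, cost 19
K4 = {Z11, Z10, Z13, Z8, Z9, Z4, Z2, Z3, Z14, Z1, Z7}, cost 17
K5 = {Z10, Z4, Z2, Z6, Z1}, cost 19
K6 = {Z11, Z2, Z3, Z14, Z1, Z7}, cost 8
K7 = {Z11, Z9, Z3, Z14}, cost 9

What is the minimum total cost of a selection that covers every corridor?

K1, K4 cover every corridor at cost 2 + 17 = 19.
Any cover uses at least 2 camera mounts; among all covering selections none totals below 19.

19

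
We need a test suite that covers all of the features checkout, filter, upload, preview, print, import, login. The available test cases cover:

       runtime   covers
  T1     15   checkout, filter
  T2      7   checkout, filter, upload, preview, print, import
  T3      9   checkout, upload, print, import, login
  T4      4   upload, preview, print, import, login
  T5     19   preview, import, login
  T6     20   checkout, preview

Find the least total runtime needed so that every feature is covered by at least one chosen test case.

T2, T4 cover every feature at runtime 7 + 4 = 11.
Any cover uses at least 2 test cases; among all covering selections none totals below 11.

11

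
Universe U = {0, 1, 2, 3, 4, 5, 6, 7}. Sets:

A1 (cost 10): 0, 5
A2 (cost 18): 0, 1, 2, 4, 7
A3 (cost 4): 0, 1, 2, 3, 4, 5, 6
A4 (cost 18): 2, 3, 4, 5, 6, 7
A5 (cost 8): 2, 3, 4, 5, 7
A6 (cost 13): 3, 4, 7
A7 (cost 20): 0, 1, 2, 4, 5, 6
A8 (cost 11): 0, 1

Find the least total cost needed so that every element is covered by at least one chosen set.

A3, A5 cover every element at cost 4 + 8 = 12.
Any cover uses at least 2 sets; among all covering selections none totals below 12.

12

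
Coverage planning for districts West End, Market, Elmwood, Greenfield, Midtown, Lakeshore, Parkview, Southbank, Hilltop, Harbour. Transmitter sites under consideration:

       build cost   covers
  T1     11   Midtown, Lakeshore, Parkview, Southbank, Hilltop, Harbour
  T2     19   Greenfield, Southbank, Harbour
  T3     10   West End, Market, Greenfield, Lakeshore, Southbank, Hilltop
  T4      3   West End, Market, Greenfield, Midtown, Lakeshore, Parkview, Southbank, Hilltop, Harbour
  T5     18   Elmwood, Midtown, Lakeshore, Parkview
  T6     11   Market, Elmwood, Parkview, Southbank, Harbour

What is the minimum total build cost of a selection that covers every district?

14

T4, T6 cover every district at build cost 3 + 11 = 14.
Any cover uses at least 2 transmitter sites; among all covering selections none totals below 14.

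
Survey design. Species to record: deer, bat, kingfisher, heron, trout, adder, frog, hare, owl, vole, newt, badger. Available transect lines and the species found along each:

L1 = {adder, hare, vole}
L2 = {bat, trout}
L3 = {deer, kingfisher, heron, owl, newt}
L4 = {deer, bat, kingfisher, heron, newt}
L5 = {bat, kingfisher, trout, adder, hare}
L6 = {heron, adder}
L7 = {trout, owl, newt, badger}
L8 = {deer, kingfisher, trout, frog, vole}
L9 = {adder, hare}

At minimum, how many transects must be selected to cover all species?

L1, L4, L7, L8 together cover {deer, bat, kingfisher, heron, trout, adder, frog, hare, owl, vole, newt, badger} — every species.
No 3 of the 9 transects cover everything (all 84 triples fall short), so 4 is minimum.

4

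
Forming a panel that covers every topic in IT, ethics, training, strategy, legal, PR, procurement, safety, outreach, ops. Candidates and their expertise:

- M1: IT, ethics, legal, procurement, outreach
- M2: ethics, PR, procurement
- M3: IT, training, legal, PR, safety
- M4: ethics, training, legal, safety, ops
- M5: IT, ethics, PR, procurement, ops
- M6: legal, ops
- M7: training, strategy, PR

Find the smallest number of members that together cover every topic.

M1, M4, M7 together cover {IT, ethics, training, strategy, legal, PR, procurement, safety, outreach, ops} — every topic.
No 2 of the 7 members cover everything (all 21 pairs fall short), so 3 is minimum.
Greedy (largest uncovered first) would take M1, M3, M4, M7 — 4 members — but 3 suffice.

3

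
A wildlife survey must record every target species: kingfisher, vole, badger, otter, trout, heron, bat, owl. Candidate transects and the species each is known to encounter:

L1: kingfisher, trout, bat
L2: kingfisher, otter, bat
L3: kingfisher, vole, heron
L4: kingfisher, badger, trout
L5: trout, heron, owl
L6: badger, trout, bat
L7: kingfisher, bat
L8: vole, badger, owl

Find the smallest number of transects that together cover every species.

3

L2, L5, L8 together cover {kingfisher, vole, badger, otter, trout, heron, bat, owl} — every species.
No 2 of the 8 transects cover everything (all 28 pairs fall short), so 3 is minimum.
Greedy (largest uncovered first) would take L1, L8, L2, L3 — 4 transects — but 3 suffice.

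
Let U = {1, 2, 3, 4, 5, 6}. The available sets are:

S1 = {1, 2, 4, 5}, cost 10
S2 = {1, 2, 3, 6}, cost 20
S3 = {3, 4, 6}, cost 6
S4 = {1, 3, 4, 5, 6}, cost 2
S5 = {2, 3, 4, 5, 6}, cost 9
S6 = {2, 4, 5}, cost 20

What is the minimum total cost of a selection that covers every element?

S4, S5 cover every element at cost 2 + 9 = 11.
Any cover uses at least 2 sets; among all covering selections none totals below 11.

11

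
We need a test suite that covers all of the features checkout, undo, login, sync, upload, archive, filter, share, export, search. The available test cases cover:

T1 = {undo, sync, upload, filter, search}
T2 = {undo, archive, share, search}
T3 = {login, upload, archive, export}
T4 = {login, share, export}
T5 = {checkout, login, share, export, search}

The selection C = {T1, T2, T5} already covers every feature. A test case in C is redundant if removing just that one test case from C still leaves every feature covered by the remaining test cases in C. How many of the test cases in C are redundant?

Drop T1: sync, upload, filter uncovered — not redundant.
Drop T2: archive uncovered — not redundant.
Drop T5: checkout, login, export uncovered — not redundant.
None of the test cases in C is redundant.

0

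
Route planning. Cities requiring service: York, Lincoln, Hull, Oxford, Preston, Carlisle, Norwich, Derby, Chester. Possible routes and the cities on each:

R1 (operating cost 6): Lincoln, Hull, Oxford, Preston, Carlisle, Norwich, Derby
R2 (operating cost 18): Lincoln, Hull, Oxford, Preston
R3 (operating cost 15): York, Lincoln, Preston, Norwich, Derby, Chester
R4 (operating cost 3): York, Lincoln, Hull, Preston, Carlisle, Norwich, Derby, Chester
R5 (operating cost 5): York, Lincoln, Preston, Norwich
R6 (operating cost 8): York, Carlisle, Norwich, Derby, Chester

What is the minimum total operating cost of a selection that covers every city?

R1, R4 cover every city at operating cost 6 + 3 = 9.
Any cover uses at least 2 routes; among all covering selections none totals below 9.

9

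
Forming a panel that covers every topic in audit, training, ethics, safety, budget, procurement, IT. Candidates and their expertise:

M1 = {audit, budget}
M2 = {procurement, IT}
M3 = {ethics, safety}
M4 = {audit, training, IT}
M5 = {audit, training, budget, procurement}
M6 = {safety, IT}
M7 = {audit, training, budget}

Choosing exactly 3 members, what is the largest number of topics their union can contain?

Choosing M2, M3, M5 covers {audit, training, ethics, safety, budget, procurement, IT} — 7 topics.
That is all 7 topics.

7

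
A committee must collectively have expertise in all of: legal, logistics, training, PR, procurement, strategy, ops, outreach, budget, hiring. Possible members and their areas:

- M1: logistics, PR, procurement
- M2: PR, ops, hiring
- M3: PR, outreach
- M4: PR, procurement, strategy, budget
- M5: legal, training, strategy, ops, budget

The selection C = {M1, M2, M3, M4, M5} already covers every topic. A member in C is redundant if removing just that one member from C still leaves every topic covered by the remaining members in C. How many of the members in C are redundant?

1

Drop M1: logistics uncovered — not redundant.
Drop M2: hiring uncovered — not redundant.
Drop M3: outreach uncovered — not redundant.
Drop M4: the rest still cover every topic — redundant.
Drop M5: legal, training uncovered — not redundant.
1 redundant: M4.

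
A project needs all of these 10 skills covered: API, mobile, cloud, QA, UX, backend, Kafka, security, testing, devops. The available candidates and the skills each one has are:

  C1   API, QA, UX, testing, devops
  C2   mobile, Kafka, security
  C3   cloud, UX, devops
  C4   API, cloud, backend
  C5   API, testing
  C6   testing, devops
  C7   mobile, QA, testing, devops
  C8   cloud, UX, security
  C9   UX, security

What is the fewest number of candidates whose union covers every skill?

3

C1, C2, C4 together cover {API, mobile, cloud, QA, UX, backend, Kafka, security, testing, devops} — every skill.
No 2 of the 9 candidates cover everything (all 36 pairs fall short), so 3 is minimum.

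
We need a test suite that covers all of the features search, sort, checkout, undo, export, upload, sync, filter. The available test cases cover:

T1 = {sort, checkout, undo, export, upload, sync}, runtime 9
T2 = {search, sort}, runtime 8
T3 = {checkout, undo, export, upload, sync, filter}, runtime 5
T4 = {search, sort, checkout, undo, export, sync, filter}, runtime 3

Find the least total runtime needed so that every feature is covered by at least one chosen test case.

8

T3, T4 cover every feature at runtime 5 + 3 = 8.
Any cover uses at least 2 test cases; among all covering selections none totals below 8.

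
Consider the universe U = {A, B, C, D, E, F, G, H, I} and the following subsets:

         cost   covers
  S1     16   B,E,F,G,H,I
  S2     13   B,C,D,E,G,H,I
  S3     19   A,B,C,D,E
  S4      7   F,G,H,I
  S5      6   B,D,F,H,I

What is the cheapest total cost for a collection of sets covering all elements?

26

S3, S4 cover every element at cost 19 + 7 = 26.
Any cover uses at least 2 sets; among all covering selections none totals below 26.
Greedy by coverage-per-cost would pick S5, S2, S3 for 38 — worse than the optimum 26.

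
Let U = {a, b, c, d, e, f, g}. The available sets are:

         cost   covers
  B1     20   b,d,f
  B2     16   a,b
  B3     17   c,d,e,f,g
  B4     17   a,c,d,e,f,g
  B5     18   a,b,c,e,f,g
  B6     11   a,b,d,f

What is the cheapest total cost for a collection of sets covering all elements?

B3, B6 cover every element at cost 17 + 11 = 28.
Any cover uses at least 2 sets; among all covering selections none totals below 28.

28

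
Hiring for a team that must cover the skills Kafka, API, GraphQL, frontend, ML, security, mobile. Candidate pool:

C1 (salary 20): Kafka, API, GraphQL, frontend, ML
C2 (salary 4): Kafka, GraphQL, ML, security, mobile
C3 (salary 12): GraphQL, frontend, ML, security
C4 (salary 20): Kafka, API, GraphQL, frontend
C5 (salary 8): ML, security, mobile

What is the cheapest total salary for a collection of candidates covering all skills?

24

C1, C2 cover every skill at salary 20 + 4 = 24.
Any cover uses at least 2 candidates; among all covering selections none totals below 24.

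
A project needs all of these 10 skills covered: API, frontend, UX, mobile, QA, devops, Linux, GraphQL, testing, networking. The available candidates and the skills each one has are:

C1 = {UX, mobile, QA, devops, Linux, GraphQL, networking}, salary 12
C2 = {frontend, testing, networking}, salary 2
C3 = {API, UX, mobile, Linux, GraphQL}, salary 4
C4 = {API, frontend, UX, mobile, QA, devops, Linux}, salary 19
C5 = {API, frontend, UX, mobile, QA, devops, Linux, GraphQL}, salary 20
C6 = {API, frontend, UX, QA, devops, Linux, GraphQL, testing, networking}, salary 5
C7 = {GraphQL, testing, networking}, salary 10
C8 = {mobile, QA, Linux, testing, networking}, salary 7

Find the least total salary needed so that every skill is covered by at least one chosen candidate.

9

C3, C6 cover every skill at salary 4 + 5 = 9.
Any cover uses at least 2 candidates; among all covering selections none totals below 9.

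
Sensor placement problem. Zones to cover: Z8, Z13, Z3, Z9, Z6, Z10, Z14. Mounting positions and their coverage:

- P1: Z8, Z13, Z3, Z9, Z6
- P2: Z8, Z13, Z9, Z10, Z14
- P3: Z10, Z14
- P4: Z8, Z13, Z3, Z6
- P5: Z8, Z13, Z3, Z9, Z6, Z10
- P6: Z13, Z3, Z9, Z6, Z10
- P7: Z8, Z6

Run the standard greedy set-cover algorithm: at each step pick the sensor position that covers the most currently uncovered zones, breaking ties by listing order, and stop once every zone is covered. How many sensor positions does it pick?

Pick 1: P5 covers 6 new zones (Z8, Z13, Z3, Z9, Z6, Z10).
Pick 2: P2 covers 1 new zones (Z14).
Greedy uses 2 sensor positions.

2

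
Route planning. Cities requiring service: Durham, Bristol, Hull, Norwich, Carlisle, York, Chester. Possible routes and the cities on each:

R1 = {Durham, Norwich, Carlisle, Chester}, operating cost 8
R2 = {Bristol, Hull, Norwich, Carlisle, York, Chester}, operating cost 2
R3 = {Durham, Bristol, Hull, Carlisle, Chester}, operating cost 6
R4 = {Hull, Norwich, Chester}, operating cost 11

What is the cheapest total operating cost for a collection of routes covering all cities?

R2, R3 cover every city at operating cost 2 + 6 = 8.
Any cover uses at least 2 routes; among all covering selections none totals below 8.

8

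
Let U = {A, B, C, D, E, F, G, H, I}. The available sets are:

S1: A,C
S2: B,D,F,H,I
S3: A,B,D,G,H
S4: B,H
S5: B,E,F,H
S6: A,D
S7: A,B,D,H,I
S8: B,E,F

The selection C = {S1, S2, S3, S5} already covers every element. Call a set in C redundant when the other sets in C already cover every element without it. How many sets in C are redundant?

Drop S1: C uncovered — not redundant.
Drop S2: I uncovered — not redundant.
Drop S3: G uncovered — not redundant.
Drop S5: E uncovered — not redundant.
None of the sets in C is redundant.

0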